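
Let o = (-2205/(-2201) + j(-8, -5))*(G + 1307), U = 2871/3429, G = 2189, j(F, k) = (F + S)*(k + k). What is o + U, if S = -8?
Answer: 472006377359/838581 ≈ 5.6286e+5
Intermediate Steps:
j(F, k) = 2*k*(-8 + F) (j(F, k) = (F - 8)*(k + k) = (-8 + F)*(2*k) = 2*k*(-8 + F))
U = 319/381 (U = 2871*(1/3429) = 319/381 ≈ 0.83727)
o = 1238860040/2201 (o = (-2205/(-2201) + 2*(-5)*(-8 - 8))*(2189 + 1307) = (-2205*(-1/2201) + 2*(-5)*(-16))*3496 = (2205/2201 + 160)*3496 = (354365/2201)*3496 = 1238860040/2201 ≈ 5.6286e+5)
o + U = 1238860040/2201 + 319/381 = 472006377359/838581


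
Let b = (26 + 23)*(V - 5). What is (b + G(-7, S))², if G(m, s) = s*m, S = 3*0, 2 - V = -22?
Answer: 866761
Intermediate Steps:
V = 24 (V = 2 - 1*(-22) = 2 + 22 = 24)
S = 0
G(m, s) = m*s
b = 931 (b = (26 + 23)*(24 - 5) = 49*19 = 931)
(b + G(-7, S))² = (931 - 7*0)² = (931 + 0)² = 931² = 866761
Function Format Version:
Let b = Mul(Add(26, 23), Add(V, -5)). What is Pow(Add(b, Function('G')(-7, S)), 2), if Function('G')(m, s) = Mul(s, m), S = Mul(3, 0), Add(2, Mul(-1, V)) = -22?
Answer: 866761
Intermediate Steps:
V = 24 (V = Add(2, Mul(-1, -22)) = Add(2, 22) = 24)
S = 0
Function('G')(m, s) = Mul(m, s)
b = 931 (b = Mul(Add(26, 23), Add(24, -5)) = Mul(49, 19) = 931)
Pow(Add(b, Function('G')(-7, S)), 2) = Pow(Add(931, Mul(-7, 0)), 2) = Pow(Add(931, 0), 2) = Pow(931, 2) = 866761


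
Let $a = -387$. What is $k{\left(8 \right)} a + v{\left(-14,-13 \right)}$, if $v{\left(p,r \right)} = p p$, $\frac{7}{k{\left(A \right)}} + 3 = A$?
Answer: $- \frac{1729}{5} \approx -345.8$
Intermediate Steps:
$k{\left(A \right)} = \frac{7}{-3 + A}$
$v{\left(p,r \right)} = p^{2}$
$k{\left(8 \right)} a + v{\left(-14,-13 \right)} = \frac{7}{-3 + 8} \left(-387\right) + \left(-14\right)^{2} = \frac{7}{5} \left(-387\right) + 196 = - \frac{2709}{5} + 196 = - \frac{1729}{5}$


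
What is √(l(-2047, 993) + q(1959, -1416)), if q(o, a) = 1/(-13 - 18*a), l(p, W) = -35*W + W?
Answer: I*√876428601031/5095 ≈ 183.74*I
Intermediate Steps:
l(p, W) = -34*W
√(l(-2047, 993) + q(1959, -1416)) = √(-34*993 - 1/(13 + 18*(-1416))) = √(-33762 - 1/(13 - 25488)) = √(-33762 - 1/(-25475)) = √(-33762 - 1*(-1/25475)) = √(-33762 + 1/25475) = √(-860086949/25475) = I*√876428601031/5095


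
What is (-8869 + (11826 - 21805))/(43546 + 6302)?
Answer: -76/201 ≈ -0.37811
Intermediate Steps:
(-8869 + (11826 - 21805))/(43546 + 6302) = (-8869 - 9979)/49848 = -18848*1/49848 = -76/201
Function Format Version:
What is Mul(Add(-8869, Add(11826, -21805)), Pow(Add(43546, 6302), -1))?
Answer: Rational(-76, 201) ≈ -0.37811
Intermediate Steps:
Mul(Add(-8869, Add(11826, -21805)), Pow(Add(43546, 6302), -1)) = Mul(Add(-8869, -9979), Pow(49848, -1)) = Mul(-18848, Rational(1, 49848)) = Rational(-76, 201)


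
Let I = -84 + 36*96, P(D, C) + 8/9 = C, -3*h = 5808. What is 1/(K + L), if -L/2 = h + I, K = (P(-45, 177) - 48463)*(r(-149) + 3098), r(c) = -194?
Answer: -3/420683992 ≈ -7.1312e-9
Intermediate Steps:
h = -1936 (h = -1/3*5808 = -1936)
P(D, C) = -8/9 + C
K = -420675376/3 (K = ((-8/9 + 177) - 48463)*(-194 + 3098) = (1585/9 - 48463)*2904 = -434582/9*2904 = -420675376/3 ≈ -1.4023e+8)
I = 3372 (I = -84 + 3456 = 3372)
L = -2872 (L = -2*(-1936 + 3372) = -2*1436 = -2872)
1/(K + L) = 1/(-420675376/3 - 2872) = 1/(-420683992/3) = -3/420683992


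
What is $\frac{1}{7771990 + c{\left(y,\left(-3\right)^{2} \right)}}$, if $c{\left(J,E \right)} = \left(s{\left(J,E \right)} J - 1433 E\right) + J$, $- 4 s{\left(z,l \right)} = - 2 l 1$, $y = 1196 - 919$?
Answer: $\frac{2}{15521233} \approx 1.2886 \cdot 10^{-7}$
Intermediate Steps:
$y = 277$ ($y = 1196 - 919 = 277$)
$s{\left(z,l \right)} = \frac{l}{2}$ ($s{\left(z,l \right)} = - \frac{- 2 l 1}{4} = - \frac{\left(-2\right) l}{4} = \frac{l}{2}$)
$c{\left(J,E \right)} = J - 1433 E + \frac{E J}{2}$ ($c{\left(J,E \right)} = \left(\frac{E}{2} J - 1433 E\right) + J = \left(\frac{E J}{2} - 1433 E\right) + J = \left(- 1433 E + \frac{E J}{2}\right) + J = J - 1433 E + \frac{E J}{2}$)
$\frac{1}{7771990 + c{\left(y,\left(-3\right)^{2} \right)}} = \frac{1}{7771990 + \left(277 - 1433 \left(-3\right)^{2} + \frac{1}{2} \left(-3\right)^{2} \cdot 277\right)} = \frac{1}{7771990 + \left(277 - 12897 + \frac{1}{2} \cdot 9 \cdot 277\right)} = \frac{1}{7771990 + \left(277 - 12897 + \frac{2493}{2}\right)} = \frac{1}{7771990 - \frac{22747}{2}} = \frac{1}{\frac{15521233}{2}} = \frac{2}{15521233}$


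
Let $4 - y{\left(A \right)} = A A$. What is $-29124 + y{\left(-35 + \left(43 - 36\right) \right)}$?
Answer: $-29904$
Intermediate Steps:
$y{\left(A \right)} = 4 - A^{2}$ ($y{\left(A \right)} = 4 - A A = 4 - A^{2}$)
$-29124 + y{\left(-35 + \left(43 - 36\right) \right)} = -29124 + \left(4 - \left(-35 + \left(43 - 36\right)\right)^{2}\right) = -29124 + \left(4 - \left(-35 + 7\right)^{2}\right) = -29124 + \left(4 - \left(-28\right)^{2}\right) = -29124 + \left(4 - 784\right) = -29124 - 780 = -29904$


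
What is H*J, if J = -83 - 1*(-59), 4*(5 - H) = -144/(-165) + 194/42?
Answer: -33514/385 ≈ -87.049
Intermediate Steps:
H = 16757/4620 (H = 5 - (-144/(-165) + 194/42)/4 = 5 - (-144*(-1/165) + 194*(1/42))/4 = 5 - (48/55 + 97/21)/4 = 5 - ¼*6343/1155 = 5 - 6343/4620 = 16757/4620 ≈ 3.6271)
J = -24 (J = -83 + 59 = -24)
H*J = (16757/4620)*(-24) = -33514/385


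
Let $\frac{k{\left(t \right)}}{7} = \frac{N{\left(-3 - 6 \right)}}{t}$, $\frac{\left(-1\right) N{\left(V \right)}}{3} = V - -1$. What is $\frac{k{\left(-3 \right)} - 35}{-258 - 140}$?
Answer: $\frac{91}{398} \approx 0.22864$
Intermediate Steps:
$N{\left(V \right)} = -3 - 3 V$ ($N{\left(V \right)} = - 3 \left(V - -1\right) = - 3 \left(V + 1\right) = - 3 \left(1 + V\right) = -3 - 3 V$)
$k{\left(t \right)} = \frac{168}{t}$ ($k{\left(t \right)} = 7 \frac{-3 - 3 \left(-3 - 6\right)}{t} = 7 \frac{-3 - -27}{t} = 7 \frac{-3 + 27}{t} = 7 \frac{24}{t} = \frac{168}{t}$)
$\frac{k{\left(-3 \right)} - 35}{-258 - 140} = \frac{\frac{168}{-3} - 35}{-258 - 140} = \frac{168 \left(- \frac{1}{3}\right) - 35}{-398} = \left(-56 - 35\right) \left(- \frac{1}{398}\right) = \left(-91\right) \left(- \frac{1}{398}\right) = \frac{91}{398}$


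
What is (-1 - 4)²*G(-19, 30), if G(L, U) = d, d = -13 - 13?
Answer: -650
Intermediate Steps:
d = -26
G(L, U) = -26
(-1 - 4)²*G(-19, 30) = (-1 - 4)²*(-26) = (-5)²*(-26) = 25*(-26) = -650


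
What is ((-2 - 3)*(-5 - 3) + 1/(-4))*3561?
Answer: 566199/4 ≈ 1.4155e+5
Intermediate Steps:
((-2 - 3)*(-5 - 3) + 1/(-4))*3561 = (-5*(-8) - ¼*1)*3561 = (40 - ¼)*3561 = (159/4)*3561 = 566199/4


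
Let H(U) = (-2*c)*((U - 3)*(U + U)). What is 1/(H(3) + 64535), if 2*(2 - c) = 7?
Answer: 1/64535 ≈ 1.5495e-5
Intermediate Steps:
c = -3/2 (c = 2 - ½*7 = 2 - 7/2 = -3/2 ≈ -1.5000)
H(U) = 6*U*(-3 + U) (H(U) = (-2*(-3/2))*((U - 3)*(U + U)) = 3*((-3 + U)*(2*U)) = 3*(2*U*(-3 + U)) = 6*U*(-3 + U))
1/(H(3) + 64535) = 1/(6*3*(-3 + 3) + 64535) = 1/(6*3*0 + 64535) = 1/(0 + 64535) = 1/64535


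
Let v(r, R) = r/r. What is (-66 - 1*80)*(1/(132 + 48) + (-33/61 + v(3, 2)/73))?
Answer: 418187/5490 ≈ 76.172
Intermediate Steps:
v(r, R) = 1
(-66 - 1*80)*(1/(132 + 48) + (-33/61 + v(3, 2)/73)) = (-66 - 1*80)*(1/(132 + 48) + (-33/61 + 1/73)) = (-66 - 80)*(1/180 + (-33*1/61 + 1*(1/73))) = -146*(1/180 + (-33/61 + 1/73)) = -146*(1/180 - 2348/4453) = -146*(-418187/801540) = 418187/5490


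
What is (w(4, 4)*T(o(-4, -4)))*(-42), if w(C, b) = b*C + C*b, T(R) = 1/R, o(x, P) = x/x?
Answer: -1344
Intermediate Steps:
o(x, P) = 1
w(C, b) = 2*C*b (w(C, b) = C*b + C*b = 2*C*b)
(w(4, 4)*T(o(-4, -4)))*(-42) = ((2*4*4)/1)*(-42) = (32*1)*(-42) = 32*(-42) = -1344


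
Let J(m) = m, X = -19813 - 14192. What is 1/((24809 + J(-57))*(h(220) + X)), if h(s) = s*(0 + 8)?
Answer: -1/798128240 ≈ -1.2529e-9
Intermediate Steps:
X = -34005
h(s) = 8*s (h(s) = s*8 = 8*s)
1/((24809 + J(-57))*(h(220) + X)) = 1/((24809 - 57)*(8*220 - 34005)) = 1/(24752*(1760 - 34005)) = 1/(24752*(-32245)) = 1/(-798128240) = -1/798128240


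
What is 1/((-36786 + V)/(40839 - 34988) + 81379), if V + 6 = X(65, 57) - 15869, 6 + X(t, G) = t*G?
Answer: 5851/476099567 ≈ 1.2289e-5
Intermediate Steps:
X(t, G) = -6 + G*t (X(t, G) = -6 + t*G = -6 + G*t)
V = -12176 (V = -6 + ((-6 + 57*65) - 15869) = -6 + ((-6 + 3705) - 15869) = -6 + (3699 - 15869) = -6 - 12170 = -12176)
1/((-36786 + V)/(40839 - 34988) + 81379) = 1/((-36786 - 12176)/(40839 - 34988) + 81379) = 1/(-48962/5851 + 81379) = 1/(476099567/5851) = 5851/476099567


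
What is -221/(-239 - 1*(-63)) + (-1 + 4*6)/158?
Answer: 19483/13904 ≈ 1.4013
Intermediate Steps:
-221/(-239 - 1*(-63)) + (-1 + 4*6)/158 = -221/(-239 + 63) + (-1 + 24)*(1/158) = -221/(-176) + 23*(1/158) = -221*(-1/176) + 23/158 = 221/176 + 23/158 = 19483/13904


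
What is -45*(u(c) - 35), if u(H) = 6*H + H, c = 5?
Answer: 0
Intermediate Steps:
u(H) = 7*H
-45*(u(c) - 35) = -45*(7*5 - 35) = -45*(35 - 35) = -45*0 = 0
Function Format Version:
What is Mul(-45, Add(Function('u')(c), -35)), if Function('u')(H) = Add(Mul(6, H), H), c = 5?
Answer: 0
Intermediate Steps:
Function('u')(H) = Mul(7, H)
Mul(-45, Add(Function('u')(c), -35)) = Mul(-45, Add(Mul(7, 5), -35)) = Mul(-45, Add(35, -35)) = Mul(-45, 0) = 0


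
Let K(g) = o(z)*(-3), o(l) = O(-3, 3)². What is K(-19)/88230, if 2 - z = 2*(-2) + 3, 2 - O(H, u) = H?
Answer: -5/5882 ≈ -0.00085005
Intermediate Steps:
O(H, u) = 2 - H
z = 3 (z = 2 - (2*(-2) + 3) = 2 - (-4 + 3) = 2 - 1*(-1) = 2 + 1 = 3)
o(l) = 25 (o(l) = (2 - 1*(-3))² = (2 + 3)² = 5² = 25)
K(g) = -75 (K(g) = 25*(-3) = -75)
K(-19)/88230 = -75/88230 = -75*1/88230 = -5/5882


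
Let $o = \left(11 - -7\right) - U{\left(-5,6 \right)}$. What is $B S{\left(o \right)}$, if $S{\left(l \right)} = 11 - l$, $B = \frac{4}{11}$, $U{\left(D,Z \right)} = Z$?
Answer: $- \frac{4}{11} \approx -0.36364$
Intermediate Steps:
$o = 12$ ($o = \left(11 - -7\right) - 6 = \left(11 + 7\right) - 6 = 18 - 6 = 12$)
$B = \frac{4}{11}$ ($B = 4 \cdot \frac{1}{11} = \frac{4}{11} \approx 0.36364$)
$B S{\left(o \right)} = \frac{4 \left(11 - 12\right)}{11} = \frac{4}{11} \left(-1\right) = - \frac{4}{11}$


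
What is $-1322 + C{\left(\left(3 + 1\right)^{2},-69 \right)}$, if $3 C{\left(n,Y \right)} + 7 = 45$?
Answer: $- \frac{3928}{3} \approx -1309.3$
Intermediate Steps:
$C{\left(n,Y \right)} = \frac{38}{3}$ ($C{\left(n,Y \right)} = - \frac{7}{3} + \frac{1}{3} \cdot 45 = - \frac{7}{3} + 15 = \frac{38}{3}$)
$-1322 + C{\left(\left(3 + 1\right)^{2},-69 \right)} = -1322 + \frac{38}{3} = - \frac{3928}{3}$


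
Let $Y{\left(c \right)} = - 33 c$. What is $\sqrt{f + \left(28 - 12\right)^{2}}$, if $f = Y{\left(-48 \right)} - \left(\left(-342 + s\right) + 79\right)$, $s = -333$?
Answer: $2 \sqrt{609} \approx 49.356$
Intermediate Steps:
$f = 2180$ ($f = \left(-33\right) \left(-48\right) - \left(\left(-342 - 333\right) + 79\right) = 1584 - \left(-675 + 79\right) = 1584 - -596 = 1584 + 596 = 2180$)
$\sqrt{f + \left(28 - 12\right)^{2}} = \sqrt{2180 + \left(28 - 12\right)^{2}} = \sqrt{2180 + 16^{2}} = \sqrt{2180 + 256} = \sqrt{2436} = 2 \sqrt{609}$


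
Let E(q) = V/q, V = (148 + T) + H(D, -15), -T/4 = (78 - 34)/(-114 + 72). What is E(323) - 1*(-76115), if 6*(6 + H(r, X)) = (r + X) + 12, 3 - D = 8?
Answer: 172097029/2261 ≈ 76116.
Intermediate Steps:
D = -5 (D = 3 - 1*8 = 3 - 8 = -5)
T = 88/21 (T = -4*(78 - 34)/(-114 + 72) = -176/(-42) = -176*(-1)/42 = -4*(-22/21) = 88/21 ≈ 4.1905)
H(r, X) = -4 + X/6 + r/6 (H(r, X) = -6 + ((r + X) + 12)/6 = -6 + ((X + r) + 12)/6 = -6 + (12 + X + r)/6 = -6 + (2 + X/6 + r/6) = -4 + X/6 + r/6)
V = 1014/7 (V = (148 + 88/21) + (-4 + (⅙)*(-15) + (⅙)*(-5)) = 3196/21 + (-4 - 5/2 - ⅚) = 3196/21 - 22/3 = 1014/7 ≈ 144.86)
E(q) = 1014/(7*q)
E(323) - 1*(-76115) = (1014/7)/323 - 1*(-76115) = (1014/7)*(1/323) + 76115 = 1014/2261 + 76115 = 172097029/2261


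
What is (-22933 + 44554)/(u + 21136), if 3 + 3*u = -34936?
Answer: 64863/28469 ≈ 2.2784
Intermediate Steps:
u = -34939/3 (u = -1 + (1/3)*(-34936) = -1 - 34936/3 = -34939/3 ≈ -11646.)
(-22933 + 44554)/(u + 21136) = (-22933 + 44554)/(-34939/3 + 21136) = 21621/(28469/3) = 21621*(3/28469) = 64863/28469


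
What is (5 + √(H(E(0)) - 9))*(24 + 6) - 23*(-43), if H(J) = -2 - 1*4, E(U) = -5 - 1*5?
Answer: 1139 + 30*I*√15 ≈ 1139.0 + 116.19*I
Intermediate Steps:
E(U) = -10 (E(U) = -5 - 5 = -10)
H(J) = -6 (H(J) = -2 - 4 = -6)
(5 + √(H(E(0)) - 9))*(24 + 6) - 23*(-43) = (5 + √(-6 - 9))*(24 + 6) - 23*(-43) = (5 + √(-15))*30 + 989 = (5 + I*√15)*30 + 989 = (150 + 30*I*√15) + 989 = 1139 + 30*I*√15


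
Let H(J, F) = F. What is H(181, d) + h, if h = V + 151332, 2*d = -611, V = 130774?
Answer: 563601/2 ≈ 2.8180e+5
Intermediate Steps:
d = -611/2 (d = (½)*(-611) = -611/2 ≈ -305.50)
h = 282106 (h = 130774 + 151332 = 282106)
H(181, d) + h = -611/2 + 282106 = 563601/2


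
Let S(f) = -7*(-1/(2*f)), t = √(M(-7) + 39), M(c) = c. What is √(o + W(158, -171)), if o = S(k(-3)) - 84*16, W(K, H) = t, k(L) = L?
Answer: √(-48426 + 144*√2)/6 ≈ 36.599*I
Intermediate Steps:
t = 4*√2 (t = √(-7 + 39) = √32 = 4*√2 ≈ 5.6569)
W(K, H) = 4*√2
S(f) = 7/(2*f) (S(f) = -7*(-1/(2*f)) = -(-7)/(2*f) = 7/(2*f))
o = -8071/6 (o = (7/2)/(-3) - 84*16 = (7/2)*(-⅓) - 1344 = -7/6 - 1344 = -8071/6 ≈ -1345.2)
√(o + W(158, -171)) = √(-8071/6 + 4*√2)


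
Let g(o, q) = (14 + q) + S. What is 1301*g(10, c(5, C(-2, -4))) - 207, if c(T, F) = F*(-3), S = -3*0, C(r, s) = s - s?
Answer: 18007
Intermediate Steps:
C(r, s) = 0
S = 0
c(T, F) = -3*F
g(o, q) = 14 + q (g(o, q) = (14 + q) + 0 = 14 + q)
1301*g(10, c(5, C(-2, -4))) - 207 = 1301*(14 - 3*0) - 207 = 1301*(14 + 0) - 207 = 1301*14 - 207 = 18214 - 207 = 18007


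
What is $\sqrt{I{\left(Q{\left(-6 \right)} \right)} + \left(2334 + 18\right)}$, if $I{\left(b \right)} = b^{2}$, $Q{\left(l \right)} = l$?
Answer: $2 \sqrt{597} \approx 48.867$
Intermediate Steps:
$\sqrt{I{\left(Q{\left(-6 \right)} \right)} + \left(2334 + 18\right)} = \sqrt{\left(-6\right)^{2} + \left(2334 + 18\right)} = \sqrt{36 + 2352} = \sqrt{2388} = 2 \sqrt{597}$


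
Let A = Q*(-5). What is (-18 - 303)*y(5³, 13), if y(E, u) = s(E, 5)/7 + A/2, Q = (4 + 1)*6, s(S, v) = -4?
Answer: 169809/7 ≈ 24258.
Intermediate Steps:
Q = 30 (Q = 5*6 = 30)
A = -150 (A = 30*(-5) = -150)
y(E, u) = -529/7 (y(E, u) = -4/7 - 150/2 = -4*⅐ - 150*½ = -4/7 - 75 = -529/7)
(-18 - 303)*y(5³, 13) = (-18 - 303)*(-529/7) = -321*(-529/7) = 169809/7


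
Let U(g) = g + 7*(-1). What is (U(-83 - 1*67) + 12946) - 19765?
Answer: -6976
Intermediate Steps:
U(g) = -7 + g (U(g) = g - 7 = -7 + g)
(U(-83 - 1*67) + 12946) - 19765 = ((-7 + (-83 - 1*67)) + 12946) - 19765 = ((-7 + (-83 - 67)) + 12946) - 19765 = ((-7 - 150) + 12946) - 19765 = (-157 + 12946) - 19765 = 12789 - 19765 = -6976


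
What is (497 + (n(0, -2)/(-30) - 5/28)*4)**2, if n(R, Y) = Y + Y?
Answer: 2721291556/11025 ≈ 2.4683e+5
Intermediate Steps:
n(R, Y) = 2*Y
(497 + (n(0, -2)/(-30) - 5/28)*4)**2 = (497 + ((2*(-2))/(-30) - 5/28)*4)**2 = (497 + (-4*(-1/30) - 5*1/28)*4)**2 = (497 + (2/15 - 5/28)*4)**2 = (497 - 19/420*4)**2 = (497 - 19/105)**2 = (52166/105)**2 = 2721291556/11025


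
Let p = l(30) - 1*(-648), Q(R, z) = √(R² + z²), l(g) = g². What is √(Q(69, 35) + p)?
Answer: √(1548 + √5986) ≈ 40.316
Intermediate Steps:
p = 1548 (p = 30² - 1*(-648) = 900 + 648 = 1548)
√(Q(69, 35) + p) = √(√(69² + 35²) + 1548) = √(√(4761 + 1225) + 1548) = √(√5986 + 1548) = √(1548 + √5986)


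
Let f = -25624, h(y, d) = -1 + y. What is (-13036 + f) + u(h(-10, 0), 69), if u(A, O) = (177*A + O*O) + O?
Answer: -35777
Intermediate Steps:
u(A, O) = O + O² + 177*A (u(A, O) = (177*A + O²) + O = (O² + 177*A) + O = O + O² + 177*A)
(-13036 + f) + u(h(-10, 0), 69) = (-13036 - 25624) + (69 + 69² + 177*(-1 - 10)) = -38660 + (69 + 4761 + 177*(-11)) = -38660 + (69 + 4761 - 1947) = -38660 + 2883 = -35777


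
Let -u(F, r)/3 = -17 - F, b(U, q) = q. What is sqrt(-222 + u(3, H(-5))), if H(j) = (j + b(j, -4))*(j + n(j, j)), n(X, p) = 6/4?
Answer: 9*I*sqrt(2) ≈ 12.728*I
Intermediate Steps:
n(X, p) = 3/2 (n(X, p) = 6*(1/4) = 3/2)
H(j) = (-4 + j)*(3/2 + j) (H(j) = (j - 4)*(j + 3/2) = (-4 + j)*(3/2 + j))
u(F, r) = 51 + 3*F (u(F, r) = -3*(-17 - F) = 51 + 3*F)
sqrt(-222 + u(3, H(-5))) = sqrt(-222 + (51 + 3*3)) = sqrt(-222 + (51 + 9)) = sqrt(-222 + 60) = sqrt(-162) = 9*I*sqrt(2)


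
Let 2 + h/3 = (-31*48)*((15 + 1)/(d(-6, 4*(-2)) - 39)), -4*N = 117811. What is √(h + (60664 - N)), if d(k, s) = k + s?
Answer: 5*√41105051/106 ≈ 302.42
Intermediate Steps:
N = -117811/4 (N = -¼*117811 = -117811/4 ≈ -29453.)
h = 71106/53 (h = -6 + 3*((-31*48)*((15 + 1)/((-6 + 4*(-2)) - 39))) = -6 + 3*(-23808/((-6 - 8) - 39)) = -6 + 3*(-23808/(-14 - 39)) = -6 + 3*(-23808/(-53)) = -6 + 3*(-23808*(-1)/53) = -6 + 3*(-1488*(-16/53)) = -6 + 3*(23808/53) = -6 + 71424/53 = 71106/53 ≈ 1341.6)
√(h + (60664 - N)) = √(71106/53 + (60664 - 1*(-117811/4))) = √(71106/53 + (60664 + 117811/4)) = √(71106/53 + 360467/4) = √(19389175/212) = 5*√41105051/106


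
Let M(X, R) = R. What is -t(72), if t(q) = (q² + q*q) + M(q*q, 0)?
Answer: -10368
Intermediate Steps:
t(q) = 2*q² (t(q) = (q² + q*q) + 0 = (q² + q²) + 0 = 2*q² + 0 = 2*q²)
-t(72) = -2*72² = -2*5184 = -1*10368 = -10368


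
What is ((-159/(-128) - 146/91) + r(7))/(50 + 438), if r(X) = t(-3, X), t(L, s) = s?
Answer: 77317/5684224 ≈ 0.013602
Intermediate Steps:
r(X) = X
((-159/(-128) - 146/91) + r(7))/(50 + 438) = ((-159/(-128) - 146/91) + 7)/(50 + 438) = ((-159*(-1/128) - 146*1/91) + 7)/488 = ((159/128 - 146/91) + 7)*(1/488) = (-4219/11648 + 7)*(1/488) = (77317/11648)*(1/488) = 77317/5684224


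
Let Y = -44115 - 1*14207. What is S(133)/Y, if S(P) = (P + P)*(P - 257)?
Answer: 16492/29161 ≈ 0.56555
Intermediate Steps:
S(P) = 2*P*(-257 + P) (S(P) = (2*P)*(-257 + P) = 2*P*(-257 + P))
Y = -58322 (Y = -44115 - 14207 = -58322)
S(133)/Y = (2*133*(-257 + 133))/(-58322) = (2*133*(-124))*(-1/58322) = -32984*(-1/58322) = 16492/29161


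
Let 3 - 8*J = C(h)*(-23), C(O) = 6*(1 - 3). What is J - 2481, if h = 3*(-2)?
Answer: -20121/8 ≈ -2515.1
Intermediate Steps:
h = -6
C(O) = -12 (C(O) = 6*(-2) = -12)
J = -273/8 (J = 3/8 - (-3)*(-23)/2 = 3/8 - ⅛*276 = 3/8 - 69/2 = -273/8 ≈ -34.125)
J - 2481 = -273/8 - 2481 = -20121/8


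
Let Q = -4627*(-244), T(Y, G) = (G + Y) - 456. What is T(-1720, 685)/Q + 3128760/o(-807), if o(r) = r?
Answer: -168206366577/43385396 ≈ -3877.0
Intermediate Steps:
T(Y, G) = -456 + G + Y
Q = 1128988
T(-1720, 685)/Q + 3128760/o(-807) = (-456 + 685 - 1720)/1128988 + 3128760/(-807) = -1491*1/1128988 + 3128760*(-1/807) = -213/161284 - 1042920/269 = -168206366577/43385396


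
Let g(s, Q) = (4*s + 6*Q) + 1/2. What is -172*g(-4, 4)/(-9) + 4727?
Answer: 44005/9 ≈ 4889.4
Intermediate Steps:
g(s, Q) = 1/2 + 4*s + 6*Q (g(s, Q) = (4*s + 6*Q) + 1/2 = 1/2 + 4*s + 6*Q)
-172*g(-4, 4)/(-9) + 4727 = -172*(1/2 + 4*(-4) + 6*4)/(-9) + 4727 = -172*(1/2 - 16 + 24)*(-1)/9 + 4727 = -1462*(-1)/9 + 4727 = -172*(-17/18) + 4727 = 1462/9 + 4727 = 44005/9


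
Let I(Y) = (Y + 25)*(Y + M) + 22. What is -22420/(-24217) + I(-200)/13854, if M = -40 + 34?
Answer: 197360384/55917053 ≈ 3.5295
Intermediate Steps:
M = -6
I(Y) = 22 + (-6 + Y)*(25 + Y) (I(Y) = (Y + 25)*(Y - 6) + 22 = (25 + Y)*(-6 + Y) + 22 = (-6 + Y)*(25 + Y) + 22 = 22 + (-6 + Y)*(25 + Y))
-22420/(-24217) + I(-200)/13854 = -22420/(-24217) + (-128 + (-200)² + 19*(-200))/13854 = -22420*(-1/24217) + (-128 + 40000 - 3800)*(1/13854) = 22420/24217 + 36072*(1/13854) = 22420/24217 + 6012/2309 = 197360384/55917053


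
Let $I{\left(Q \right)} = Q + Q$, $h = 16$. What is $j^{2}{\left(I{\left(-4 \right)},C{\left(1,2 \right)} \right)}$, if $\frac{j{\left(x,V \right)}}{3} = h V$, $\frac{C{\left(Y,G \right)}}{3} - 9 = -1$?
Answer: $1327104$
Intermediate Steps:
$I{\left(Q \right)} = 2 Q$
$C{\left(Y,G \right)} = 24$ ($C{\left(Y,G \right)} = 27 + 3 \left(-1\right) = 27 - 3 = 24$)
$j{\left(x,V \right)} = 48 V$ ($j{\left(x,V \right)} = 3 \cdot 16 V = 48 V$)
$j^{2}{\left(I{\left(-4 \right)},C{\left(1,2 \right)} \right)} = \left(48 \cdot 24\right)^{2} = 1152^{2} = 1327104$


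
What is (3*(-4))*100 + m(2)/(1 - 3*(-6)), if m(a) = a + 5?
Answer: -22793/19 ≈ -1199.6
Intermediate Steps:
m(a) = 5 + a
(3*(-4))*100 + m(2)/(1 - 3*(-6)) = (3*(-4))*100 + (5 + 2)/(1 - 3*(-6)) = -12*100 + 7/(1 + 18) = -1200 + 7/19 = -22793/19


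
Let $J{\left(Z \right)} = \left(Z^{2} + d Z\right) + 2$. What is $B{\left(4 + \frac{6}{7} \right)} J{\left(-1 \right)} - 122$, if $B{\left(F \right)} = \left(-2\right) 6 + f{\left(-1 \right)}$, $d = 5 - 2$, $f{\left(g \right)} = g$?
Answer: $-122$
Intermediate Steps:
$d = 3$
$J{\left(Z \right)} = 2 + Z^{2} + 3 Z$ ($J{\left(Z \right)} = \left(Z^{2} + 3 Z\right) + 2 = 2 + Z^{2} + 3 Z$)
$B{\left(F \right)} = -13$ ($B{\left(F \right)} = \left(-2\right) 6 - 1 = -12 - 1 = -13$)
$B{\left(4 + \frac{6}{7} \right)} J{\left(-1 \right)} - 122 = - 13 \left(2 + \left(-1\right)^{2} + 3 \left(-1\right)\right) - 122 = - 13 \left(2 + 1 - 3\right) - 122 = \left(-13\right) 0 - 122 = 0 - 122 = -122$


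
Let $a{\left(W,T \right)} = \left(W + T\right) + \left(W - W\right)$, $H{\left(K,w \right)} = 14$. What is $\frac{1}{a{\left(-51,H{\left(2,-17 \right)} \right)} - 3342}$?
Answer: $- \frac{1}{3379} \approx -0.00029595$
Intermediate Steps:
$a{\left(W,T \right)} = T + W$ ($a{\left(W,T \right)} = \left(T + W\right) + 0 = T + W$)
$\frac{1}{a{\left(-51,H{\left(2,-17 \right)} \right)} - 3342} = \frac{1}{\left(14 - 51\right) - 3342} = \frac{1}{-37 - 3342} = \frac{1}{-3379} = - \frac{1}{3379}$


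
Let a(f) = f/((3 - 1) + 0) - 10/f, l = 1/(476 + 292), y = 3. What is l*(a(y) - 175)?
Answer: -1061/4608 ≈ -0.23025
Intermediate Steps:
l = 1/768 ≈ 0.0013021
a(f) = f/2 - 10/f (a(f) = f/(2 + 0) - 10/f = f/2 - 10/f)
l*(a(y) - 175) = (((½)*3 - 10/3) - 175)/768 = ((3/2 - 10*⅓) - 175)/768 = ((3/2 - 10/3) - 175)/768 = (-11/6 - 175)/768 = (1/768)*(-1061/6) = -1061/4608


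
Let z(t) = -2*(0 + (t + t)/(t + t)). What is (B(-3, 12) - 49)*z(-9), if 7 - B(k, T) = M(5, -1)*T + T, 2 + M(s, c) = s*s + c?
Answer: 636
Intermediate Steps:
M(s, c) = -2 + c + s**2 (M(s, c) = -2 + (s*s + c) = -2 + (s**2 + c) = -2 + (c + s**2) = -2 + c + s**2)
z(t) = -2 (z(t) = -2*(0 + (2*t)/((2*t))) = -2*(0 + (2*t)*(1/(2*t))) = -2*(0 + 1) = -2*1 = -2)
B(k, T) = 7 - 23*T (B(k, T) = 7 - ((-2 - 1 + 5**2)*T + T) = 7 - ((-2 - 1 + 25)*T + T) = 7 - (22*T + T) = 7 - 23*T)
(B(-3, 12) - 49)*z(-9) = ((7 - 23*12) - 49)*(-2) = ((7 - 276) - 49)*(-2) = (-269 - 49)*(-2) = -318*(-2) = 636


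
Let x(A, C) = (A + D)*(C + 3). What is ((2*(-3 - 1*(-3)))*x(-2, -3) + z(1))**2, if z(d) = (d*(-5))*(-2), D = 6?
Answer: 100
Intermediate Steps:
z(d) = 10*d (z(d) = -5*d*(-2) = 10*d)
x(A, C) = (3 + C)*(6 + A) (x(A, C) = (A + 6)*(C + 3) = (6 + A)*(3 + C) = (3 + C)*(6 + A))
((2*(-3 - 1*(-3)))*x(-2, -3) + z(1))**2 = ((2*(-3 - 1*(-3)))*(18 + 3*(-2) + 6*(-3) - 2*(-3)) + 10*1)**2 = ((2*(-3 + 3))*(18 - 6 - 18 + 6) + 10)**2 = ((2*0)*0 + 10)**2 = (0*0 + 10)**2 = (0 + 10)**2 = 10**2 = 100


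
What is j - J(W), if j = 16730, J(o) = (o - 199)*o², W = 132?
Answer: 1184138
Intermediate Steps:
J(o) = o²*(-199 + o) (J(o) = (-199 + o)*o² = o²*(-199 + o))
j - J(W) = 16730 - 132²*(-199 + 132) = 16730 - 17424*(-67) = 16730 - 1*(-1167408) = 16730 + 1167408 = 1184138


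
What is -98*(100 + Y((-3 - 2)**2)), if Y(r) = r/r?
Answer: -9898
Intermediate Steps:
Y(r) = 1
-98*(100 + Y((-3 - 2)**2)) = -98*(100 + 1) = -98*101 = -9898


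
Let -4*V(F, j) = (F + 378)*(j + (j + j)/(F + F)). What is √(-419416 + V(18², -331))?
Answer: I*√52005054/12 ≈ 600.95*I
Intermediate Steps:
V(F, j) = -(378 + F)*(j + j/F)/4 (V(F, j) = -(F + 378)*(j + (j + j)/(F + F))/4 = -(378 + F)*(j + (2*j)/((2*F)))/4 = -(378 + F)*(j + (2*j)*(1/(2*F)))/4 = -(378 + F)*(j + j/F)/4)
√(-419416 + V(18², -331)) = √(-419416 - ¼*(-331)*(378 + 18²*(379 + 18²))/18²) = √(-419416 - ¼*(-331)*(378 + 324*(379 + 324))/324) = √(-419416 - ¼*(-331)*1/324*(378 + 324*703)) = √(-419416 - ¼*(-331)*1/324*(378 + 227772)) = √(-419416 - ¼*(-331)*1/324*228150) = √(-419416 + 1398475/24) = √(-8667509/24) = I*√52005054/12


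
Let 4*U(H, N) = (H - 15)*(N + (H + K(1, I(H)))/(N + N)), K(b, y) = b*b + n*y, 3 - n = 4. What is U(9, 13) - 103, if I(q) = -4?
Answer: -1603/13 ≈ -123.31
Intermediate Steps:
n = -1 (n = 3 - 1*4 = 3 - 4 = -1)
K(b, y) = b**2 - y (K(b, y) = b*b - y = b**2 - y)
U(H, N) = (-15 + H)*(N + (5 + H)/(2*N))/4 (U(H, N) = ((H - 15)*(N + (H + (1**2 - 1*(-4)))/(N + N)))/4 = ((-15 + H)*(N + (H + (1 + 4))/((2*N))))/4 = ((-15 + H)*(N + (H + 5)*(1/(2*N))))/4 = ((-15 + H)*(N + (5 + H)*(1/(2*N))))/4 = ((-15 + H)*(N + (5 + H)/(2*N)))/4 = (-15 + H)*(N + (5 + H)/(2*N))/4)
U(9, 13) - 103 = (1/8)*(-75 + 9**2 - 10*9 + 2*13**2*(-15 + 9))/13 - 103 = (1/8)*(1/13)*(-75 + 81 - 90 + 2*169*(-6)) - 103 = (1/8)*(1/13)*(-75 + 81 - 90 - 2028) - 103 = (1/8)*(1/13)*(-2112) - 103 = -264/13 - 103 = -1603/13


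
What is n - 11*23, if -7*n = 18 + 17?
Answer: -258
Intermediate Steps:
n = -5 (n = -(18 + 17)/7 = -1/7*35 = -5)
n - 11*23 = -5 - 11*23 = -5 - 253 = -258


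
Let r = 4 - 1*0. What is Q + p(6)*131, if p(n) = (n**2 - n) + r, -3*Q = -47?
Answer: 13409/3 ≈ 4469.7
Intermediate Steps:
r = 4 (r = 4 + 0 = 4)
Q = 47/3 (Q = -1/3*(-47) = 47/3 ≈ 15.667)
p(n) = 4 + n**2 - n (p(n) = (n**2 - n) + 4 = 4 + n**2 - n)
Q + p(6)*131 = 47/3 + (4 + 6**2 - 1*6)*131 = 47/3 + (4 + 36 - 6)*131 = 47/3 + 34*131 = 47/3 + 4454 = 13409/3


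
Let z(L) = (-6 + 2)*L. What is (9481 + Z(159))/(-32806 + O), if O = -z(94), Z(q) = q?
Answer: -964/3243 ≈ -0.29726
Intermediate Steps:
z(L) = -4*L
O = 376 (O = -(-4)*94 = -1*(-376) = 376)
(9481 + Z(159))/(-32806 + O) = (9481 + 159)/(-32806 + 376) = 9640/(-32430) = 9640*(-1/32430) = -964/3243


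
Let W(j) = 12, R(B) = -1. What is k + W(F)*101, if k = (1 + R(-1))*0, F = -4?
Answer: 1212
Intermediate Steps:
k = 0 (k = (1 - 1)*0 = 0*0 = 0)
k + W(F)*101 = 0 + 12*101 = 0 + 1212 = 1212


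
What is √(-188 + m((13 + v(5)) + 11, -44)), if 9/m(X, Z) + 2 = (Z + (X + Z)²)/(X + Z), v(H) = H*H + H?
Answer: I*√742/2 ≈ 13.62*I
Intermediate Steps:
v(H) = H + H² (v(H) = H² + H = H + H²)
m(X, Z) = 9/(-2 + (Z + (X + Z)²)/(X + Z))
√(-188 + m((13 + v(5)) + 11, -44)) = √(-188 + 9*(-((13 + 5*(1 + 5)) + 11) - 1*(-44))/(-44 - (((13 + 5*(1 + 5)) + 11) - 44)² + 2*((13 + 5*(1 + 5)) + 11))) = √(-188 + 9*(-((13 + 5*6) + 11) + 44)/(-44 - (((13 + 5*6) + 11) - 44)² + 2*((13 + 5*6) + 11))) = √(-188 + 9*(-((13 + 30) + 11) + 44)/(-44 - (((13 + 30) + 11) - 44)² + 2*((13 + 30) + 11))) = √(-188 + 9*(-(43 + 11) + 44)/(-44 - ((43 + 11) - 44)² + 2*(43 + 11))) = √(-188 + 9*(-1*54 + 44)/(-44 - (54 - 44)² + 2*54)) = √(-188 + 9*(-54 + 44)/(-44 - 1*10² + 108)) = √(-188 + 9*(-10)/(-44 - 1*100 + 108)) = √(-188 + 9*(-10)/(-44 - 100 + 108)) = √(-188 + 9*(-10)/(-36)) = √(-188 + 9*(-1/36)*(-10)) = √(-188 + 5/2) = √(-371/2) = I*√742/2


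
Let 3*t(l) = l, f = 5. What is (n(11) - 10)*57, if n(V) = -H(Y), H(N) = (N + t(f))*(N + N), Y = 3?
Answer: -2166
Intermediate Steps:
t(l) = l/3
H(N) = 2*N*(5/3 + N) (H(N) = (N + (⅓)*5)*(N + N) = (N + 5/3)*(2*N) = (5/3 + N)*(2*N) = 2*N*(5/3 + N))
n(V) = -28 (n(V) = -2*3*(5 + 3*3)/3 = -2*3*(5 + 9)/3 = -2*3*14/3 = -1*28 = -28)
(n(11) - 10)*57 = (-28 - 10)*57 = -38*57 = -2166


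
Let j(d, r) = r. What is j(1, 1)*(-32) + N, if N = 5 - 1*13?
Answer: -40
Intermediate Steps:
N = -8 (N = 5 - 13 = -8)
j(1, 1)*(-32) + N = 1*(-32) - 8 = -32 - 8 = -40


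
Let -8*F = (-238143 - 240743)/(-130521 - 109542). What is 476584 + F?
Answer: 457640499725/960252 ≈ 4.7658e+5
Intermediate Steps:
F = -239443/960252 (F = -(-238143 - 240743)/(8*(-130521 - 109542)) = -(-239443)/(4*(-240063)) = -(-239443)*(-1)/(4*240063) = -⅛*478886/240063 = -239443/960252 ≈ -0.24935)
476584 + F = 476584 - 239443/960252 = 457640499725/960252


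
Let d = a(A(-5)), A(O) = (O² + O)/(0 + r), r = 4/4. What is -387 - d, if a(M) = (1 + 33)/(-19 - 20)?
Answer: -15059/39 ≈ -386.13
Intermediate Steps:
r = 1 (r = 4*(¼) = 1)
A(O) = O + O² (A(O) = (O² + O)/(0 + 1) = (O + O²)/1 = (O + O²)*1 = O + O²)
a(M) = -34/39 (a(M) = 34/(-39) = 34*(-1/39) = -34/39)
d = -34/39 ≈ -0.87179
-387 - d = -387 - 1*(-34/39) = -387 + 34/39 = -15059/39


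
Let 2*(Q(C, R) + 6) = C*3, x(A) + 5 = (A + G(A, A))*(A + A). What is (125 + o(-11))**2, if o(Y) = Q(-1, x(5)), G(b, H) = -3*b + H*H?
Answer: 55225/4 ≈ 13806.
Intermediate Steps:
G(b, H) = H**2 - 3*b (G(b, H) = -3*b + H**2 = H**2 - 3*b)
x(A) = -5 + 2*A*(A**2 - 2*A) (x(A) = -5 + (A + (A**2 - 3*A))*(A + A) = -5 + (A**2 - 2*A)*(2*A) = -5 + 2*A*(A**2 - 2*A))
Q(C, R) = -6 + 3*C/2 (Q(C, R) = -6 + (C*3)/2 = -6 + (3*C)/2 = -6 + 3*C/2)
o(Y) = -15/2 (o(Y) = -6 + (3/2)*(-1) = -6 - 3/2 = -15/2)
(125 + o(-11))**2 = (125 - 15/2)**2 = (235/2)**2 = 55225/4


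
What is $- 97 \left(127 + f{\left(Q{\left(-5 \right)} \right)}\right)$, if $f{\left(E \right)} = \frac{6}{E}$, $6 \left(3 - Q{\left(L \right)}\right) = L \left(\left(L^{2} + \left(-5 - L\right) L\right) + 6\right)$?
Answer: $- \frac{2134679}{173} \approx -12339.0$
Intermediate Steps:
$Q{\left(L \right)} = 3 - \frac{L \left(6 + L^{2} + L \left(-5 - L\right)\right)}{6}$ ($Q{\left(L \right)} = 3 - \frac{L \left(\left(L^{2} + \left(-5 - L\right) L\right) + 6\right)}{6} = 3 - \frac{L \left(\left(L^{2} + L \left(-5 - L\right)\right) + 6\right)}{6} = 3 - \frac{L \left(6 + L^{2} + L \left(-5 - L\right)\right)}{6}$)
$- 97 \left(127 + f{\left(Q{\left(-5 \right)} \right)}\right) = - 97 \left(127 + \frac{6}{3 - -5 + \frac{5 \left(-5\right)^{2}}{6}}\right) = - 97 \left(127 + \frac{6}{3 + 5 + \frac{5}{6} \cdot 25}\right) = - 97 \left(127 + \frac{6}{3 + 5 + \frac{125}{6}}\right) = - 97 \left(127 + \frac{6}{\frac{173}{6}}\right) = - 97 \left(127 + 6 \cdot \frac{6}{173}\right) = - 97 \left(127 + \frac{36}{173}\right) = \left(-97\right) \frac{22007}{173} = - \frac{2134679}{173}$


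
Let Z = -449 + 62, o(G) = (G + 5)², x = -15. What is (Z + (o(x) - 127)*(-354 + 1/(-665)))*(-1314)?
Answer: -8013746988/665 ≈ -1.2051e+7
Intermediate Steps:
o(G) = (5 + G)²
Z = -387
(Z + (o(x) - 127)*(-354 + 1/(-665)))*(-1314) = (-387 + ((5 - 15)² - 127)*(-354 + 1/(-665)))*(-1314) = (-387 + ((-10)² - 127)*(-354 - 1/665))*(-1314) = (-387 + (100 - 127)*(-235411/665))*(-1314) = (-387 - 27*(-235411/665))*(-1314) = (-387 + 6356097/665)*(-1314) = (6098742/665)*(-1314) = -8013746988/665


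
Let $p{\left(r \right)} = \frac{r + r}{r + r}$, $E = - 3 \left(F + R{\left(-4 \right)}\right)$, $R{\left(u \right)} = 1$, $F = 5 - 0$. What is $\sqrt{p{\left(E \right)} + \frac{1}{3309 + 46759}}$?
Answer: $\frac{\sqrt{626713673}}{25034} \approx 1.0$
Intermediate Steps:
$F = 5$ ($F = 5 + 0 = 5$)
$E = -18$ ($E = - 3 \left(5 + 1\right) = \left(-3\right) 6 = -18$)
$p{\left(r \right)} = 1$ ($p{\left(r \right)} = \frac{2 r}{2 r} = 2 r \frac{1}{2 r} = 1$)
$\sqrt{p{\left(E \right)} + \frac{1}{3309 + 46759}} = \sqrt{1 + \frac{1}{3309 + 46759}} = \sqrt{1 + \frac{1}{50068}} = \sqrt{\frac{50069}{50068}} = \frac{\sqrt{626713673}}{25034}$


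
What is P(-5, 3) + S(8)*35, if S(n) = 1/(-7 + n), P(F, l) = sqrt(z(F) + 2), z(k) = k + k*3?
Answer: 35 + 3*I*sqrt(2) ≈ 35.0 + 4.2426*I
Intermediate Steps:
z(k) = 4*k (z(k) = k + 3*k = 4*k)
P(F, l) = sqrt(2 + 4*F) (P(F, l) = sqrt(4*F + 2) = sqrt(2 + 4*F))
P(-5, 3) + S(8)*35 = sqrt(2 + 4*(-5)) + 35/(-7 + 8) = sqrt(2 - 20) + 35/1 = sqrt(-18) + 1*35 = 3*I*sqrt(2) + 35 = 35 + 3*I*sqrt(2)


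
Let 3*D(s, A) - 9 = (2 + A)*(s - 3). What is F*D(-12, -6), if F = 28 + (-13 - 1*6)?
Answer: 207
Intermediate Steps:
D(s, A) = 3 + (-3 + s)*(2 + A)/3 (D(s, A) = 3 + ((2 + A)*(s - 3))/3 = 3 + ((2 + A)*(-3 + s))/3 = 3 + ((-3 + s)*(2 + A))/3 = 3 + (-3 + s)*(2 + A)/3)
F = 9 (F = 28 + (-13 - 6) = 28 - 19 = 9)
F*D(-12, -6) = 9*(1 - 1*(-6) + (⅔)*(-12) + (⅓)*(-6)*(-12)) = 9*(1 + 6 - 8 + 24) = 9*23 = 207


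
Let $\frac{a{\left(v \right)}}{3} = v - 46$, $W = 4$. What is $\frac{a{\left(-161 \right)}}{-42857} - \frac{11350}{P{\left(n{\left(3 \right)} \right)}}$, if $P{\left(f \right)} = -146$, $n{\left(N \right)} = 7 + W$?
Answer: $\frac{243258808}{3128561} \approx 77.754$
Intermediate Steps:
$n{\left(N \right)} = 11$ ($n{\left(N \right)} = 7 + 4 = 11$)
$a{\left(v \right)} = -138 + 3 v$ ($a{\left(v \right)} = 3 \left(v - 46\right) = 3 \left(-46 + v\right) = -138 + 3 v$)
$\frac{a{\left(-161 \right)}}{-42857} - \frac{11350}{P{\left(n{\left(3 \right)} \right)}} = \frac{-138 + 3 \left(-161\right)}{-42857} - \frac{11350}{-146} = \left(-138 - 483\right) \left(- \frac{1}{42857}\right) - - \frac{5675}{73} = \left(-621\right) \left(- \frac{1}{42857}\right) + \frac{5675}{73} = \frac{621}{42857} + \frac{5675}{73} = \frac{243258808}{3128561}$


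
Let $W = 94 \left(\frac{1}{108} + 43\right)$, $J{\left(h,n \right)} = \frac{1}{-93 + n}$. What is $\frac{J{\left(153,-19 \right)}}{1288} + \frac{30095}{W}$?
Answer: $\frac{46886906993}{6298649728} \approx 7.444$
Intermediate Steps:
$W = \frac{218315}{54}$ ($W = 94 \left(\frac{1}{108} + 43\right) = 94 \cdot \frac{4645}{108} = \frac{218315}{54} \approx 4042.9$)
$\frac{J{\left(153,-19 \right)}}{1288} + \frac{30095}{W} = \frac{1}{\left(-93 - 19\right) 1288} + \frac{30095}{\frac{218315}{54}} = \frac{1}{-112} \cdot \frac{1}{1288} + 30095 \cdot \frac{54}{218315} = \left(- \frac{1}{112}\right) \frac{1}{1288} + \frac{325026}{43663} = - \frac{1}{144256} + \frac{325026}{43663} = \frac{46886906993}{6298649728}$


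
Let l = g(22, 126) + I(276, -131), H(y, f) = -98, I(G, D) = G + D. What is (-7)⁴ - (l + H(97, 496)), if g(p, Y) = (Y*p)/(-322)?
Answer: 54340/23 ≈ 2362.6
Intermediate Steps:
g(p, Y) = -Y*p/322 (g(p, Y) = (Y*p)*(-1/322) = -Y*p/322)
I(G, D) = D + G
l = 3137/23 (l = -1/322*126*22 + (-131 + 276) = -198/23 + 145 = 3137/23 ≈ 136.39)
(-7)⁴ - (l + H(97, 496)) = (-7)⁴ - (3137/23 - 98) = 2401 - 1*883/23 = 2401 - 883/23 = 54340/23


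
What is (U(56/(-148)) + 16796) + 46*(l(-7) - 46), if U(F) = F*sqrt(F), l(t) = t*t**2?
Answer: -1098 - 14*I*sqrt(518)/1369 ≈ -1098.0 - 0.23275*I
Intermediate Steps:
l(t) = t**3
U(F) = F**(3/2)
(U(56/(-148)) + 16796) + 46*(l(-7) - 46) = ((56/(-148))**(3/2) + 16796) + 46*((-7)**3 - 46) = ((56*(-1/148))**(3/2) + 16796) + 46*(-343 - 46) = ((-14/37)**(3/2) + 16796) + 46*(-389) = (-14*I*sqrt(518)/1369 + 16796) - 17894 = (16796 - 14*I*sqrt(518)/1369) - 17894 = -1098 - 14*I*sqrt(518)/1369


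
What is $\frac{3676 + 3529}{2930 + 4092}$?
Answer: $\frac{7205}{7022} \approx 1.0261$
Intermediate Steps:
$\frac{3676 + 3529}{2930 + 4092} = \frac{7205}{7022}$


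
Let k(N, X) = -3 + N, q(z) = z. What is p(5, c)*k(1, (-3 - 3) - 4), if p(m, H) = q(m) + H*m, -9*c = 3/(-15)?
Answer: -92/9 ≈ -10.222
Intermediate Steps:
c = 1/45 (c = -1/(3*(-15)) = -(-1)/(3*15) = -1/9*(-1/5) = 1/45 ≈ 0.022222)
p(m, H) = m + H*m
p(5, c)*k(1, (-3 - 3) - 4) = (5*(1 + 1/45))*(-3 + 1) = (5*(46/45))*(-2) = (46/9)*(-2) = -92/9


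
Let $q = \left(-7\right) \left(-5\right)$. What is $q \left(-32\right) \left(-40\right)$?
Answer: $44800$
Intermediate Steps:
$q = 35$
$q \left(-32\right) \left(-40\right) = 35 \left(-32\right) \left(-40\right) = \left(-1120\right) \left(-40\right) = 44800$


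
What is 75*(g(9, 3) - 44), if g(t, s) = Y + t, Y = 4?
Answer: -2325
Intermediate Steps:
g(t, s) = 4 + t
75*(g(9, 3) - 44) = 75*((4 + 9) - 44) = 75*(13 - 44) = 75*(-31) = -2325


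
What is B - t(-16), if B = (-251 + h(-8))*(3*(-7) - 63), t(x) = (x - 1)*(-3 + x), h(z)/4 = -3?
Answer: 21769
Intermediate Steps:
h(z) = -12 (h(z) = 4*(-3) = -12)
t(x) = (-1 + x)*(-3 + x)
B = 22092 (B = (-251 - 12)*(3*(-7) - 63) = -263*(-21 - 63) = -263*(-84) = 22092)
B - t(-16) = 22092 - (3 + (-16)**2 - 4*(-16)) = 22092 - (3 + 256 + 64) = 22092 - 1*323 = 22092 - 323 = 21769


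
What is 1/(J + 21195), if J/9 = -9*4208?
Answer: -1/319653 ≈ -3.1284e-6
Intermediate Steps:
J = -340848 (J = 9*(-9*4208) = 9*(-37872) = -340848)
1/(J + 21195) = 1/(-340848 + 21195) = 1/(-319653) = -1/319653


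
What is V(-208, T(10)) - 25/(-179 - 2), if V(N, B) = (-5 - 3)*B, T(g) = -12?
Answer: 17401/181 ≈ 96.138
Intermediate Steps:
V(N, B) = -8*B
V(-208, T(10)) - 25/(-179 - 2) = -8*(-12) - 25/(-179 - 2) = 96 - 25/(-181) = 96 - 1/181*(-25) = 96 + 25/181 = 17401/181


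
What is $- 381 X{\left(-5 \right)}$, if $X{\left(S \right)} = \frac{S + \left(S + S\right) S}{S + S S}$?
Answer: $- \frac{3429}{4} \approx -857.25$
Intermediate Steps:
$X{\left(S \right)} = \frac{S + 2 S^{2}}{S + S^{2}}$ ($X{\left(S \right)} = \frac{S + 2 S S}{S + S^{2}} = \frac{S + 2 S^{2}}{S + S^{2}}$)
$- 381 X{\left(-5 \right)} = - 381 \frac{1 + 2 \left(-5\right)}{1 - 5} = - 381 \frac{1 - 10}{-4} = - 381 \left(\left(- \frac{1}{4}\right) \left(-9\right)\right) = \left(-381\right) \frac{9}{4} = - \frac{3429}{4}$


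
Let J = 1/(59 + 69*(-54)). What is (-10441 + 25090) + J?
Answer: 53717882/3667 ≈ 14649.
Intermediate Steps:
J = -1/3667 (J = 1/(59 - 3726) = 1/(-3667) = -1/3667 ≈ -0.00027270)
(-10441 + 25090) + J = (-10441 + 25090) - 1/3667 = 14649 - 1/3667 = 53717882/3667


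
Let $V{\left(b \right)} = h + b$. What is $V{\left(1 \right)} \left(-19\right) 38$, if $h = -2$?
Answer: $722$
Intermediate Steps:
$V{\left(b \right)} = -2 + b$
$V{\left(1 \right)} \left(-19\right) 38 = \left(-2 + 1\right) \left(-19\right) 38 = \left(-1\right) \left(-19\right) 38 = 19 \cdot 38 = 722$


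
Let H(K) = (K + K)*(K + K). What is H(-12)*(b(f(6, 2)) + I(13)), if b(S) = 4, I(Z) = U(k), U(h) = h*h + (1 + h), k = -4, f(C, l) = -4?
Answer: 9792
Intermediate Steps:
U(h) = 1 + h + h² (U(h) = h² + (1 + h) = 1 + h + h²)
H(K) = 4*K² (H(K) = (2*K)*(2*K) = 4*K²)
I(Z) = 13 (I(Z) = 1 - 4 + (-4)² = 1 - 4 + 16 = 13)
H(-12)*(b(f(6, 2)) + I(13)) = (4*(-12)²)*(4 + 13) = (4*144)*17 = 576*17 = 9792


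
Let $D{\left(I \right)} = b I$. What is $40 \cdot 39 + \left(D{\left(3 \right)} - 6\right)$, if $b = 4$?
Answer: $1566$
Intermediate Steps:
$D{\left(I \right)} = 4 I$
$40 \cdot 39 + \left(D{\left(3 \right)} - 6\right) = 40 \cdot 39 + \left(4 \cdot 3 - 6\right) = 1560 + \left(12 - 6\right) = 1560 + 6 = 1566$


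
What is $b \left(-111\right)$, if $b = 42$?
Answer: $-4662$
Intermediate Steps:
$b \left(-111\right) = 42 \left(-111\right) = -4662$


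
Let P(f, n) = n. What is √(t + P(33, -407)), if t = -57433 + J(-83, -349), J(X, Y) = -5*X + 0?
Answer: 5*I*√2297 ≈ 239.64*I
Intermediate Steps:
J(X, Y) = -5*X
t = -57018 (t = -57433 - 5*(-83) = -57433 + 415 = -57018)
√(t + P(33, -407)) = √(-57018 - 407) = √(-57425) = 5*I*√2297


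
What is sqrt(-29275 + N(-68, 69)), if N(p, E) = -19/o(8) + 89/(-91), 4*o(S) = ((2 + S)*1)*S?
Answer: I*sqrt(24244224095)/910 ≈ 171.1*I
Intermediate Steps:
o(S) = S*(2 + S)/4 (o(S) = (((2 + S)*1)*S)/4 = ((2 + S)*S)/4 = (S*(2 + S))/4 = S*(2 + S)/4)
N(p, E) = -3509/1820 (N(p, E) = -19*1/(2*(2 + 8)) + 89/(-91) = -19/((1/4)*8*10) + 89*(-1/91) = -19/20 - 89/91 = -3509/1820)
sqrt(-29275 + N(-68, 69)) = sqrt(-29275 - 3509/1820) = sqrt(-53284009/1820) = I*sqrt(24244224095)/910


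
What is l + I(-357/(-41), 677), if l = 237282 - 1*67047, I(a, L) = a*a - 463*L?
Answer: -240618647/1681 ≈ -1.4314e+5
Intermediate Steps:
I(a, L) = a² - 463*L
l = 170235 (l = 237282 - 67047 = 170235)
l + I(-357/(-41), 677) = 170235 + ((-357/(-41))² - 463*677) = 170235 + ((-357*(-1/41))² - 313451) = 170235 + ((357/41)² - 313451) = 170235 + (127449/1681 - 313451) = 170235 - 526783682/1681 = -240618647/1681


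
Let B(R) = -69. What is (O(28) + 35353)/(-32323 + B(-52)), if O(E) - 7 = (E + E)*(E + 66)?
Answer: -5078/4049 ≈ -1.2541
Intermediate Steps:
O(E) = 7 + 2*E*(66 + E) (O(E) = 7 + (E + E)*(E + 66) = 7 + (2*E)*(66 + E) = 7 + 2*E*(66 + E))
(O(28) + 35353)/(-32323 + B(-52)) = ((7 + 2*28² + 132*28) + 35353)/(-32323 - 69) = ((7 + 2*784 + 3696) + 35353)/(-32392) = ((7 + 1568 + 3696) + 35353)*(-1/32392) = (5271 + 35353)*(-1/32392) = 40624*(-1/32392) = -5078/4049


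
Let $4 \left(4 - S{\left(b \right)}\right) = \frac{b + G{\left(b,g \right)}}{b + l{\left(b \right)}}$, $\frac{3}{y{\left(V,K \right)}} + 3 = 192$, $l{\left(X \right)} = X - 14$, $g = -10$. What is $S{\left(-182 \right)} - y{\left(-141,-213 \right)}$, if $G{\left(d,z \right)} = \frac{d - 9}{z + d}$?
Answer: $\frac{160265}{41472} \approx 3.8644$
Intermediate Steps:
$G{\left(d,z \right)} = \frac{-9 + d}{d + z}$
$l{\left(X \right)} = -14 + X$
$y{\left(V,K \right)} = \frac{1}{63}$ ($y{\left(V,K \right)} = \frac{3}{-3 + 192} = \frac{3}{189} = 3 \cdot \frac{1}{189} = \frac{1}{63}$)
$S{\left(b \right)} = 4 - \frac{b + \frac{-9 + b}{-10 + b}}{4 \left(-14 + 2 b\right)}$ ($S{\left(b \right)} = 4 - \frac{\left(b + \frac{-9 + b}{b - 10}\right) \frac{1}{b + \left(-14 + b\right)}}{4} = 4 - \frac{\left(b + \frac{-9 + b}{-10 + b}\right) \frac{1}{-14 + 2 b}}{4} = 4 - \frac{\frac{1}{-14 + 2 b} \left(b + \frac{-9 + b}{-10 + b}\right)}{4} = 4 - \frac{b + \frac{-9 + b}{-10 + b}}{4 \left(-14 + 2 b\right)}$)
$S{\left(-182 \right)} - y{\left(-141,-213 \right)} = \frac{9 - -182 + \left(-224 + 31 \left(-182\right)\right) \left(-10 - 182\right)}{8 \left(-10 - 182\right) \left(-7 - 182\right)} - \frac{1}{63} = \frac{9 + 182 + \left(-224 - 5642\right) \left(-192\right)}{8 \left(-192\right) \left(-189\right)} - \frac{1}{63} = \frac{1}{8} \left(- \frac{1}{192}\right) \left(- \frac{1}{189}\right) \left(9 + 182 - -1126272\right) - \frac{1}{63} = \frac{1}{8} \left(- \frac{1}{192}\right) \left(- \frac{1}{189}\right) \left(9 + 182 + 1126272\right) - \frac{1}{63} = \frac{1}{8} \left(- \frac{1}{192}\right) \left(- \frac{1}{189}\right) 1126463 - \frac{1}{63} = \frac{1126463}{290304} - \frac{1}{63} = \frac{160265}{41472}$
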